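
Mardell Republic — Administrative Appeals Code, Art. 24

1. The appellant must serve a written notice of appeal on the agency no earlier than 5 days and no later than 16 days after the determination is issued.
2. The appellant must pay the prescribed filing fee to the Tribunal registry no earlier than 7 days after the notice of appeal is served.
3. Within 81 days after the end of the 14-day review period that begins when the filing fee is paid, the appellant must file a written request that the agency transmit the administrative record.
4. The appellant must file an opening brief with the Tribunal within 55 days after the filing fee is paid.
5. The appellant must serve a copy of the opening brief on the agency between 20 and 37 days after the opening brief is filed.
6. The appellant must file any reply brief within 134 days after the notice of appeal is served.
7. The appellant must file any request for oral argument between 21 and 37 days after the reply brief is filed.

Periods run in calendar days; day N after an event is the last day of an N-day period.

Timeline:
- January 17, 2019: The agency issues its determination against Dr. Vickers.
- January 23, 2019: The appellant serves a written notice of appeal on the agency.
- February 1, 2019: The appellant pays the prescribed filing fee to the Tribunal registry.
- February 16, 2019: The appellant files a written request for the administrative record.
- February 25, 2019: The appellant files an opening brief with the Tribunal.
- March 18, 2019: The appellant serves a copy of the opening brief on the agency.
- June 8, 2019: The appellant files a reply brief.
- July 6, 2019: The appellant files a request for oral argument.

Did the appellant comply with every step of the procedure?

No

Step 1: the window is 5–16 days after January 17, 2019 (when the determination is issued), so January 22, 2019 through February 2, 2019; done January 23, 2019 — within the window.
Step 2: the earliest permitted date is 7 days after January 23, 2019 (when the notice of appeal is served), i.e. January 30, 2019; done February 1, 2019, after the minimum wait.
Step 3: 81 days after February 15, 2019 (end of the 14-day review period, which began when the filing fee is paid on February 1, 2019) is May 7, 2019; February 16, 2019 is within that limit.
Step 4: 55 days after February 1, 2019 (when the filing fee is paid) is March 28, 2019; completed February 25, 2019, before the deadline.
Step 5: the window is 20–37 days after February 25, 2019 (when the opening brief is filed), so March 17, 2019 through April 3, 2019; done March 18, 2019 — within the window.
Step 6: 134 days after January 23, 2019 (when the notice of appeal is served) is June 6, 2019; not done until June 8, 2019, 2 days after the deadline.
That is the first point of non-compliance.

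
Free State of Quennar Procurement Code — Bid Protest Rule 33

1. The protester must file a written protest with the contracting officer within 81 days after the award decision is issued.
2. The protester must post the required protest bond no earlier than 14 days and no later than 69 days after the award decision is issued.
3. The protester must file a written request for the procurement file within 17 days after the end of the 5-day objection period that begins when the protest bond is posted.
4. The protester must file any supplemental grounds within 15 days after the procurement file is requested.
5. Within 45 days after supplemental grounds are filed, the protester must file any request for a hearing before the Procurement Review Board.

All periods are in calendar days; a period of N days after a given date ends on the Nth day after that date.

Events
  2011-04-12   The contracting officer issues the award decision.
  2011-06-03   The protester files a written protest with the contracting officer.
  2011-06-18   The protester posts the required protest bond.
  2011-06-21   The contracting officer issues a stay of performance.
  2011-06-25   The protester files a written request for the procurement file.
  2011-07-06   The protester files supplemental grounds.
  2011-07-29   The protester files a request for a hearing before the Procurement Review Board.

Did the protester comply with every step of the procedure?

Step 1: 81 days after 2011-04-12 (when the award decision is issued) is 2011-07-02; done 2011-06-03 — timely.
Step 2: the window is 14–69 days after 2011-04-12 (when the award decision is issued), so 2011-04-26 through 2011-06-20; 2011-06-18 falls inside that range.
Step 3: 17 days after 2011-06-23 (end of the 5-day objection period, which began when the protest bond is posted on 2011-06-18) is 2011-07-10; done 2011-06-25 — timely.
Step 4: 15 days after 2011-06-25 (when the procurement file is requested) is 2011-07-10; 2011-07-06 is within that limit.
Step 5: 45 days after 2011-07-06 (when supplemental grounds are filed) is 2011-08-20; 2011-07-29 is within that limit.

Yes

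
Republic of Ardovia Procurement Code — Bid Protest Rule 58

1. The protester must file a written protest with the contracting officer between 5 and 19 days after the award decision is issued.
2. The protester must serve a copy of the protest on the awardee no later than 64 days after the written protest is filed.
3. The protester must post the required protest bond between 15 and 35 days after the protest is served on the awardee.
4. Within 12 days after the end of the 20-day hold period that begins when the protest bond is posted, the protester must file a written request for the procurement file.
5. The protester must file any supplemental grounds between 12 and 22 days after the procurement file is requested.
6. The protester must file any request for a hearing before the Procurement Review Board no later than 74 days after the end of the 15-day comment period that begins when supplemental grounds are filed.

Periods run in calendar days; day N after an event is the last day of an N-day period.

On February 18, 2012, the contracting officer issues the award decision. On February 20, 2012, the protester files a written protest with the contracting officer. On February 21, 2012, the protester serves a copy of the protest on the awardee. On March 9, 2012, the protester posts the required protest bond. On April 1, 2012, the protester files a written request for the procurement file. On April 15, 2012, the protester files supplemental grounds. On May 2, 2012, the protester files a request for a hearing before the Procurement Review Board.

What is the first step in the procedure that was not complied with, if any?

Step 1

Step 1: the window is 5–19 days after February 18, 2012 (when the award decision is issued), so February 23, 2012 through March 8, 2012; done February 20, 2012 — 3 days before the window opened.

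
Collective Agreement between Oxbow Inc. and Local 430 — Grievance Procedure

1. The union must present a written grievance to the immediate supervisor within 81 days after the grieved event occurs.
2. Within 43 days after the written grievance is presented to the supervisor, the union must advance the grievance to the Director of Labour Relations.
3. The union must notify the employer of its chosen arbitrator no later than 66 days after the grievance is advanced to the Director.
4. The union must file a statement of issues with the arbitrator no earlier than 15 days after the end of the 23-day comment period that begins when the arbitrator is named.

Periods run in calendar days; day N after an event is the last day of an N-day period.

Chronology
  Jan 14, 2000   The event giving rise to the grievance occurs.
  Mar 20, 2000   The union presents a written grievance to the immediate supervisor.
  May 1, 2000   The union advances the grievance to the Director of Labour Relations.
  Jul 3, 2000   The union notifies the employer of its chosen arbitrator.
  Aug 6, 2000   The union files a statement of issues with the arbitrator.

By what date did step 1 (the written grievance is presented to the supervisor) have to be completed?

Apr 4, 2000

Step 1 runs from Jan 14, 2000, when the grieved event occurs. 81 days after Jan 14, 2000 is Apr 4, 2000.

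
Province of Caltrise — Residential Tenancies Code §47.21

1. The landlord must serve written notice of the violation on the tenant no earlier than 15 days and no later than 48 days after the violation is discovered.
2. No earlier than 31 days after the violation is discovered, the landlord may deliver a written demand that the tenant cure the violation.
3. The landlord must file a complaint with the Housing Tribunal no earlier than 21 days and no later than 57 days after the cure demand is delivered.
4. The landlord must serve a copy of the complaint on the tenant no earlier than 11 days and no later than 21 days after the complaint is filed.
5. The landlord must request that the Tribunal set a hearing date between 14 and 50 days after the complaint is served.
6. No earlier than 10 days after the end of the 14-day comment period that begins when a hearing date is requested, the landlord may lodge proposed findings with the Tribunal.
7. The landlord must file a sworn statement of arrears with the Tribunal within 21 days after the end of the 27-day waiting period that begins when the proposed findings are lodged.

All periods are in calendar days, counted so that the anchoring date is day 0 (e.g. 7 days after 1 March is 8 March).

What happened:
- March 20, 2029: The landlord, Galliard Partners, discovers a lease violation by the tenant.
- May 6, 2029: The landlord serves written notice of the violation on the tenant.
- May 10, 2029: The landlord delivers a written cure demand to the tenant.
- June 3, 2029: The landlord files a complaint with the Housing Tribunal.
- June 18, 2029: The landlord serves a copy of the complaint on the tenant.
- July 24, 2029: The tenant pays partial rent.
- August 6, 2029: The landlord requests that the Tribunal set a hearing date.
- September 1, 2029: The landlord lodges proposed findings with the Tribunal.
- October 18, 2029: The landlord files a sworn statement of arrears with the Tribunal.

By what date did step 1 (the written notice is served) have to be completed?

May 7, 2029

Step 1 runs from March 20, 2029, when the violation is discovered. The window is 15–48 days after March 20, 2029; it closes on May 7, 2029.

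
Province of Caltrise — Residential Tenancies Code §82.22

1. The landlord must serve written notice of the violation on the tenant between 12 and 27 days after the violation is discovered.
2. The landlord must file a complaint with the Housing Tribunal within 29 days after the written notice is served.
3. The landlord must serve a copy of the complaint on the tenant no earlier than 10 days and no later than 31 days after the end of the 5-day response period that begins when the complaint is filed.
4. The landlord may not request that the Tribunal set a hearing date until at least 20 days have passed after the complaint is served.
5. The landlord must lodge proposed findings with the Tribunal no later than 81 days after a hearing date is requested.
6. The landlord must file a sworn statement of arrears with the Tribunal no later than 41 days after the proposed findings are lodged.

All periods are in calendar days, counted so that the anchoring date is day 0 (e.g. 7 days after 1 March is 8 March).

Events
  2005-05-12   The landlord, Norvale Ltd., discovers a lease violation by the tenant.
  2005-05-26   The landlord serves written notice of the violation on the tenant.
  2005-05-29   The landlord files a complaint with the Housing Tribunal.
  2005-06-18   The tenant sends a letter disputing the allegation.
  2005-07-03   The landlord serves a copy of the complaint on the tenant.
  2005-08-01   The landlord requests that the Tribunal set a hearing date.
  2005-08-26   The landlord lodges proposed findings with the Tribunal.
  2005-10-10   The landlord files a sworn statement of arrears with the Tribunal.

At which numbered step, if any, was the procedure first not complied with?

Step 6

Step 1: the window is 12–27 days after 2005-05-12 (when the violation is discovered), so 2005-05-24 through 2005-06-08; done 2005-05-26, which is between those dates.
Step 2: 29 days after 2005-05-26 (when the written notice is served) is 2005-06-24; 2005-05-29 is within that limit.
Step 3: the window is 10–31 days after 2005-06-03 (end of the 5-day response period, which began when the complaint is filed on 2005-05-29), so 2005-06-13 through 2005-07-04; done 2005-07-03 — within the window.
Step 4: the earliest permitted date is 20 days after 2005-07-03 (when the complaint is served), i.e. 2005-07-23; done 2005-08-01, after the minimum wait.
Step 5: 81 days after 2005-08-01 (when a hearing date is requested) is 2005-10-21; 2005-08-26 is within that limit.
Step 6: 41 days after 2005-08-26 (when the proposed findings are lodged) is 2005-10-06; 2005-10-10 misses that deadline by 4 days.
No need to go further; step 6 was not satisfied.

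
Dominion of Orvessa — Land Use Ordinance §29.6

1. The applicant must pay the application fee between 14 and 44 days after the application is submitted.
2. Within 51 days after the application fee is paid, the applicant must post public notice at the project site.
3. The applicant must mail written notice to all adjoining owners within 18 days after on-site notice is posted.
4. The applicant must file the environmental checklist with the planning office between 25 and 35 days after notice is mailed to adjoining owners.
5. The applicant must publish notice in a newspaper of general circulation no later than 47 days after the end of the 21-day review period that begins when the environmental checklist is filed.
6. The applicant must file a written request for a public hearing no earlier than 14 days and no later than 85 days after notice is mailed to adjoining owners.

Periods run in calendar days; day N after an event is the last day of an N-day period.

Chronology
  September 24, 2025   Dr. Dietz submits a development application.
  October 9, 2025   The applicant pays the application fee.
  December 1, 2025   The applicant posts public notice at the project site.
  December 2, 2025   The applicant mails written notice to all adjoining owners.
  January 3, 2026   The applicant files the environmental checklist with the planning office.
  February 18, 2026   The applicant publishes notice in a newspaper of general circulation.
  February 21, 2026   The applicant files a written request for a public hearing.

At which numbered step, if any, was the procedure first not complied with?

Step 1 — 14 and 44 days from September 24, 2025 (when the application is submitted) are October 8, 2025 and November 7, 2025 respectively; done October 9, 2025, which is between those dates.
Step 2 — counting 51 days from October 9, 2025 (when the application fee is paid) gives a deadline of November 29, 2025; December 1, 2025 misses that deadline by 2 days.
The procedure was therefore not followed at step 2.

Step 2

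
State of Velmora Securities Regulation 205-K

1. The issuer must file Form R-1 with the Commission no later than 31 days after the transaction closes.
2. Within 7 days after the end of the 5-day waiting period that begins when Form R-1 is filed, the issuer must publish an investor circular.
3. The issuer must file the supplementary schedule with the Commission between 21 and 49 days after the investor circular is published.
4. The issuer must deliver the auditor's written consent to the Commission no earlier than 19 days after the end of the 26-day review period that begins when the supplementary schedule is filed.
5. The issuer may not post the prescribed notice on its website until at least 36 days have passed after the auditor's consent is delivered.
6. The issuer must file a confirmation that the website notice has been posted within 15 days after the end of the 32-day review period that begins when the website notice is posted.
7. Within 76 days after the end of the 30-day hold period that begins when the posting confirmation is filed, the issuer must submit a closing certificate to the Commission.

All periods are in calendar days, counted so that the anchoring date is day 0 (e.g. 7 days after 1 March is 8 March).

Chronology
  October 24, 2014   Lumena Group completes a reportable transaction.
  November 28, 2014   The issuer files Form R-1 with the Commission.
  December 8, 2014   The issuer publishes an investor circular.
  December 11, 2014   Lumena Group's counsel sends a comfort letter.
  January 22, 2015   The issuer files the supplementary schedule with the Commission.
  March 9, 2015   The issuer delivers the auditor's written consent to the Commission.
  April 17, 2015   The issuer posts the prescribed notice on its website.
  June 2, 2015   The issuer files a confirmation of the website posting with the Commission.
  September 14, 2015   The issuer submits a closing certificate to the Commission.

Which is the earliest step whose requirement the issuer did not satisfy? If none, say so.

Step 1: 31 days after October 24, 2014 (when the transaction closes) is November 24, 2014; November 28, 2014 misses that deadline by 4 days.
The procedure was therefore not followed at step 1.

Step 1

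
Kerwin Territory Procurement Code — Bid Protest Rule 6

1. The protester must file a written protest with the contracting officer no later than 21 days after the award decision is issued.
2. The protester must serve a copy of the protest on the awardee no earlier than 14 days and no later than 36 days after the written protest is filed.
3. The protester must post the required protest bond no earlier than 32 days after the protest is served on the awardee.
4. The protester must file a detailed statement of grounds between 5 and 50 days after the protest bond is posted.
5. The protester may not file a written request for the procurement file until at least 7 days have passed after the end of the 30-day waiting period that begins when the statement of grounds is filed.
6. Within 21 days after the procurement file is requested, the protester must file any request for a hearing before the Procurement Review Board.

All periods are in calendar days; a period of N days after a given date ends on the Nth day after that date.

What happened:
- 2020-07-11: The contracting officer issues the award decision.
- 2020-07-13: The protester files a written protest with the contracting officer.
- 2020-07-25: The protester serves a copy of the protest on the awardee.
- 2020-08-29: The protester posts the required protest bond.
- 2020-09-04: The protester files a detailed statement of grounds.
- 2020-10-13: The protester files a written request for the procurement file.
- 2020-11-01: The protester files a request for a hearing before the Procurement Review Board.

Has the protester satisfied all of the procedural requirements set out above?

(1) due by 2020-07-11 + 21 days = 2020-08-01; completed 2020-07-13, before the deadline.
(2) the permitted window runs from 2020-07-13 + 14 = 2020-07-27 to 2020-07-13 + 36 = 2020-08-18; 2020-07-25 is 2 days too early.

No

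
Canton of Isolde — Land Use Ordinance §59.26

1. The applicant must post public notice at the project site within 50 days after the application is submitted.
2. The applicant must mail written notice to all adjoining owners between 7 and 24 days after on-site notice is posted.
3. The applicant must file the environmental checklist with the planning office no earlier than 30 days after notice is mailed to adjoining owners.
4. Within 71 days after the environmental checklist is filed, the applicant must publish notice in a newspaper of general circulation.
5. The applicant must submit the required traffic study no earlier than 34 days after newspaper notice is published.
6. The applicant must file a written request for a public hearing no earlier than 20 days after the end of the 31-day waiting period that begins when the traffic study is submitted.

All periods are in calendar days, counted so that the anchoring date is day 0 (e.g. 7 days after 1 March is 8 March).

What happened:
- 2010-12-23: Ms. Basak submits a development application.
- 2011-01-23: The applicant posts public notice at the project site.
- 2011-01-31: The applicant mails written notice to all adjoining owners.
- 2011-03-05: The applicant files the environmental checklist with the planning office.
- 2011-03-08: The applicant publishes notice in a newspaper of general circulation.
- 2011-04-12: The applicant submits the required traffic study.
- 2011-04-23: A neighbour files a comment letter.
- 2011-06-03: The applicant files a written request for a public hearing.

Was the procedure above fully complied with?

Yes

Step 1 — counting 50 days from 2010-12-23 (when the application is submitted) gives a deadline of 2011-02-11; done 2011-01-23 — timely.
Step 2 — 7 and 24 days from 2011-01-23 (when on-site notice is posted) are 2011-01-30 and 2011-02-16 respectively; done 2011-01-31 — within the window.
Step 3 — must wait 30 days from 2011-01-31 (when notice is mailed to adjoining owners), so not before 2011-03-02; done 2011-03-05, after the minimum wait.
Step 4 — counting 71 days from 2011-03-05 (when the environmental checklist is filed) gives a deadline of 2011-05-15; 2011-03-08 is within that limit.
Step 5 — must wait 34 days from 2011-03-08 (when newspaper notice is published), so not before 2011-04-11; 2011-04-12 is on or after that date.
Step 6 — must wait 20 days from 2011-05-13 (end of the 31-day waiting period, which began when the traffic study is submitted on 2011-04-12), so not before 2011-06-02; done 2011-06-03 — permitted.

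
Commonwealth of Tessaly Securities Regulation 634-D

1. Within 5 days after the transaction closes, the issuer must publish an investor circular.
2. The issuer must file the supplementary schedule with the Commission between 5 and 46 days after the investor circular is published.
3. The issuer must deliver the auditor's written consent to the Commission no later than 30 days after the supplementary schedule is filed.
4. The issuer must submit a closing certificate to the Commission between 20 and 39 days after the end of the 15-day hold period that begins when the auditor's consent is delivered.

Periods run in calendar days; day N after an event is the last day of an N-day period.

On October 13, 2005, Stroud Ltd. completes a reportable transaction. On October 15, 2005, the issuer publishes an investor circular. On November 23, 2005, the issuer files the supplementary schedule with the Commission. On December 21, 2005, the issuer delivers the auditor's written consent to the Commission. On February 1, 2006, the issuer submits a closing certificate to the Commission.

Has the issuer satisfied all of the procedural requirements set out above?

(1) due by October 13, 2005 + 5 days = October 18, 2005; done October 15, 2005 — timely.
(2) the permitted window runs from October 15, 2005 + 5 = October 20, 2005 to October 15, 2005 + 46 = November 30, 2005; done November 23, 2005, which is between those dates.
(3) due by November 23, 2005 + 30 days = December 23, 2005; December 21, 2005 is within that limit.
(4) the permitted window runs from January 5, 2006 + 20 = January 25, 2006 to January 5, 2006 + 39 = February 13, 2006; done February 1, 2006 — within the window.

Yes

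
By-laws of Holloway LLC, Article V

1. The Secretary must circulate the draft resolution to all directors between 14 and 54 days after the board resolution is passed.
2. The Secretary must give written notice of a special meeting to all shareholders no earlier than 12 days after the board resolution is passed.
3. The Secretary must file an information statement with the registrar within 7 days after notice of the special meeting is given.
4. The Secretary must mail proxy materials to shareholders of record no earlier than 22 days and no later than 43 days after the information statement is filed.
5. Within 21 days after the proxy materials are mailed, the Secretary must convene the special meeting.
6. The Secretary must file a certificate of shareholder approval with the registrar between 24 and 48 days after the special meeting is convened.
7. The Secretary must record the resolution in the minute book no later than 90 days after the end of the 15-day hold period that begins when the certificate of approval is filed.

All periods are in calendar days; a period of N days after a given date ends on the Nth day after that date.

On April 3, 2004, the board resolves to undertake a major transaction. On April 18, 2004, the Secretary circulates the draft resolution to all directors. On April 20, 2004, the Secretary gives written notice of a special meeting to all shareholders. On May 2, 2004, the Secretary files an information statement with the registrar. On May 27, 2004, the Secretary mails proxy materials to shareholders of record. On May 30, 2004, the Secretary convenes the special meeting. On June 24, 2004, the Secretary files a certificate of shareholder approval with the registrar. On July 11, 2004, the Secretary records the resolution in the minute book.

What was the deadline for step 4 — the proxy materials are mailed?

Step 4 runs from May 2, 2004, when the information statement is filed. The window is 22–43 days after May 2, 2004; it closes on June 14, 2004.

June 14, 2004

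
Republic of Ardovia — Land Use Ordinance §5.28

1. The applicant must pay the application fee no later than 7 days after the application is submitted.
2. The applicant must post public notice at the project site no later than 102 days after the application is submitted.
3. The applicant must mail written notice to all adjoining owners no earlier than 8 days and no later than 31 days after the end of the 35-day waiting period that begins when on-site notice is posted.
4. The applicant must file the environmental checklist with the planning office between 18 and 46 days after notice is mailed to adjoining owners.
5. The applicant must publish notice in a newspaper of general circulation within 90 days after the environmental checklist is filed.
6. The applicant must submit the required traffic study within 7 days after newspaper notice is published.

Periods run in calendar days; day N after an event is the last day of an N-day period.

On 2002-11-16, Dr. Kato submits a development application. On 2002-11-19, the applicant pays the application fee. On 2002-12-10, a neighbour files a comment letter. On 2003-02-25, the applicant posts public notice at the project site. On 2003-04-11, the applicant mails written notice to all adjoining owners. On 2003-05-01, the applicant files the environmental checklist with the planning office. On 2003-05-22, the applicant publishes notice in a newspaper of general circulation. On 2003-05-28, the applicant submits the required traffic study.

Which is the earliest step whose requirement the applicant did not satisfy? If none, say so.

(1) due by 2002-11-16 + 7 days = 2002-11-23; completed 2002-11-19, before the deadline.
(2) due by 2002-11-16 + 102 days = 2003-02-26; completed 2003-02-25, before the deadline.
(3) the permitted window runs from 2003-04-01 + 8 = 2003-04-09 to 2003-04-01 + 31 = 2003-05-02; done 2003-04-11 — within the window.
(4) the permitted window runs from 2003-04-11 + 18 = 2003-04-29 to 2003-04-11 + 46 = 2003-05-27; done 2003-05-01 — within the window.
(5) due by 2003-05-01 + 90 days = 2003-07-30; done 2003-05-22 — timely.
(6) due by 2003-05-22 + 7 days = 2003-05-29; completed 2003-05-28, before the deadline.

None — every step was satisfied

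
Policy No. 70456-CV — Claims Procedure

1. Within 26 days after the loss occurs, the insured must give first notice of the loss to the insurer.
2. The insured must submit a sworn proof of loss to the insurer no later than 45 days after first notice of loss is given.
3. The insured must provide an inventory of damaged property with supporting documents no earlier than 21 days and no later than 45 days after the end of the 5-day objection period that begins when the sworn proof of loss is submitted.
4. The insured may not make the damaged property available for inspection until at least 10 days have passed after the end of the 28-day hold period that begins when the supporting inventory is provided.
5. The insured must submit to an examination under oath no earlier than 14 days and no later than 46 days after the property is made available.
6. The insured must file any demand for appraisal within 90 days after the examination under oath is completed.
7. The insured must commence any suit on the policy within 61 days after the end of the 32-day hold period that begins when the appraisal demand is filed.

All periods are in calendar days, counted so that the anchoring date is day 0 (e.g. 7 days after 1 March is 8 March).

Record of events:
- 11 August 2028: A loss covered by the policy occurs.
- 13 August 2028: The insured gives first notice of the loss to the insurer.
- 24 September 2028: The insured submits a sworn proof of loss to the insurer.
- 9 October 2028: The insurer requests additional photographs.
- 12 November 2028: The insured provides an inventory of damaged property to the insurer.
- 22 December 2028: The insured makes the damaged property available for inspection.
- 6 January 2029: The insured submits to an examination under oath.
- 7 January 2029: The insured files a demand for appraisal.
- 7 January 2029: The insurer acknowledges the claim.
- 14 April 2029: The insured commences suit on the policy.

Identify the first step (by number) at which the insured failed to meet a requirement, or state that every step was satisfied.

Step 7

Step 1: 26 days after 11 August 2028 (when the loss occurs) is 6 September 2028; completed 13 August 2028, before the deadline.
Step 2: 45 days after 13 August 2028 (when first notice of loss is given) is 27 September 2028; done 24 September 2028 — timely.
Step 3: the window is 21–45 days after 29 September 2028 (end of the 5-day objection period, which began when the sworn proof of loss is submitted on 24 September 2028), so 20 October 2028 through 13 November 2028; done 12 November 2028 — within the window.
Step 4: the earliest permitted date is 10 days after 10 December 2028 (end of the 28-day hold period, which began when the supporting inventory is provided on 12 November 2028), i.e. 20 December 2028; done 22 December 2028 — permitted.
Step 5: the window is 14–46 days after 22 December 2028 (when the property is made available), so 5 January 2029 through 6 February 2029; 6 January 2029 falls inside that range.
Step 6: 90 days after 6 January 2029 (when the examination under oath is completed) is 6 April 2029; completed 7 January 2029, before the deadline.
Step 7: 61 days after 8 February 2029 (end of the 32-day hold period, which began when the appraisal demand is filed on 7 January 2029) is 10 April 2029; not done until 14 April 2029, 4 days after the deadline.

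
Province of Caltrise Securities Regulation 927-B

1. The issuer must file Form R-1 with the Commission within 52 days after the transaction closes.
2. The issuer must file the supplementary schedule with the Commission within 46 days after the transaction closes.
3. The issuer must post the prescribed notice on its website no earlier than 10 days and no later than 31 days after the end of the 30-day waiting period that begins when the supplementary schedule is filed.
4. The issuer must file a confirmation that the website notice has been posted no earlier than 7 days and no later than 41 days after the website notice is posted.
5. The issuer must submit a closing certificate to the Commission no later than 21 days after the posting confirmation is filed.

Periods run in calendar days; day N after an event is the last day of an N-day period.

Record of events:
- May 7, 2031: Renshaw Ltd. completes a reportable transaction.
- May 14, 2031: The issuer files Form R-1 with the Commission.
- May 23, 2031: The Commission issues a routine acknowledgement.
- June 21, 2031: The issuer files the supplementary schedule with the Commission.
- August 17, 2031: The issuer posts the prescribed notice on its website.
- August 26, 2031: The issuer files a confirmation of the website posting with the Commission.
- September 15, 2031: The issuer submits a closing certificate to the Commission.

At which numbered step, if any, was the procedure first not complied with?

None — every step was satisfied

Step 1: 52 days after May 7, 2031 (when the transaction closes) is June 28, 2031; completed May 14, 2031, before the deadline.
Step 2: 46 days after May 7, 2031 (when the transaction closes) is June 22, 2031; June 21, 2031 is within that limit.
Step 3: the window is 10–31 days after July 21, 2031 (end of the 30-day waiting period, which began when the supplementary schedule is filed on June 21, 2031), so July 31, 2031 through August 21, 2031; done August 17, 2031, which is between those dates.
Step 4: the window is 7–41 days after August 17, 2031 (when the website notice is posted), so August 24, 2031 through September 27, 2031; done August 26, 2031, which is between those dates.
Step 5: 21 days after August 26, 2031 (when the posting confirmation is filed) is September 16, 2031; September 15, 2031 is within that limit.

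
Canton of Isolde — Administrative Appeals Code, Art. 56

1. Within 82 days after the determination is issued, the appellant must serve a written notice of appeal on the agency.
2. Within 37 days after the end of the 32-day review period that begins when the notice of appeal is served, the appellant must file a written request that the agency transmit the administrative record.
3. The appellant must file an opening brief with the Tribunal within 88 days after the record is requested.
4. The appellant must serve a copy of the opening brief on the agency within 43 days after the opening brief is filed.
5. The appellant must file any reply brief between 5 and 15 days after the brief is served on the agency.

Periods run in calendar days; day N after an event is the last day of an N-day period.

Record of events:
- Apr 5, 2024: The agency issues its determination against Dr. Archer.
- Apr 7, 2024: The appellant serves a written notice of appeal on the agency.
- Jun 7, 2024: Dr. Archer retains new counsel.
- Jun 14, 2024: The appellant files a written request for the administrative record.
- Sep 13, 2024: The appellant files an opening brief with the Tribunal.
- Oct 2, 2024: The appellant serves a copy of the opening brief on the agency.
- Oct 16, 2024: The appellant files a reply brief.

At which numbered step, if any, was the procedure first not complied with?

Step 3

Step 1: 82 days after Apr 5, 2024 (when the determination is issued) is Jun 26, 2024; Apr 7, 2024 is within that limit.
Step 2: 37 days after May 9, 2024 (end of the 32-day review period, which began when the notice of appeal is served on Apr 7, 2024) is Jun 15, 2024; completed Jun 14, 2024, before the deadline.
Step 3: 88 days after Jun 14, 2024 (when the record is requested) is Sep 10, 2024; Sep 13, 2024 misses that deadline by 3 days.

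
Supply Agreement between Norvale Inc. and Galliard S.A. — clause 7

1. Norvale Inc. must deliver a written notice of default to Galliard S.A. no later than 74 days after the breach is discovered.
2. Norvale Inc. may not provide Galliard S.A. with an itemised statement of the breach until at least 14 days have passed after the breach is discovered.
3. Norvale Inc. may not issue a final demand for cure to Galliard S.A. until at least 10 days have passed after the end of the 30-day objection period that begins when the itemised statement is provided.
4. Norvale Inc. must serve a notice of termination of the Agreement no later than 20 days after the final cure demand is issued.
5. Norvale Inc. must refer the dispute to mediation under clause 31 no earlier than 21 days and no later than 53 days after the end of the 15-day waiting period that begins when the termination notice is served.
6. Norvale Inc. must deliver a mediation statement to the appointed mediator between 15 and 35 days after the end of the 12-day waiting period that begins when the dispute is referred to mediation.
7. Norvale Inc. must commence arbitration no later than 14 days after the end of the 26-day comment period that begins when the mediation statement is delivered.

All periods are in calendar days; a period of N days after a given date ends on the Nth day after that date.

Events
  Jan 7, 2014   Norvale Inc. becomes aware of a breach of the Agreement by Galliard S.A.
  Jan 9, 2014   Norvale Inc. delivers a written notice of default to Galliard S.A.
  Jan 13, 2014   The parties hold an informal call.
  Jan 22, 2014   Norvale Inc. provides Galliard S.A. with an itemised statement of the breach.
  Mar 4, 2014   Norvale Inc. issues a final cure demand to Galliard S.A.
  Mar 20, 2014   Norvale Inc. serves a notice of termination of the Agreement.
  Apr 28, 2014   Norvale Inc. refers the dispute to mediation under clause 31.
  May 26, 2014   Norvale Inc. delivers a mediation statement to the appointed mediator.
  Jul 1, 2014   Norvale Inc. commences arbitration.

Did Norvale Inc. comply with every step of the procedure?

Yes

Step 1 — counting 74 days from Jan 7, 2014 (when the breach is discovered) gives a deadline of Mar 22, 2014; completed Jan 9, 2014, before the deadline.
Step 2 — must wait 14 days from Jan 7, 2014 (when the breach is discovered), so not before Jan 21, 2014; Jan 22, 2014 is on or after that date.
Step 3 — must wait 10 days from Feb 21, 2014 (end of the 30-day objection period, which began when the itemised statement is provided on Jan 22, 2014), so not before Mar 3, 2014; done Mar 4, 2014, after the minimum wait.
Step 4 — counting 20 days from Mar 4, 2014 (when the final cure demand is issued) gives a deadline of Mar 24, 2014; done Mar 20, 2014 — timely.
Step 5 — 21 and 53 days from Apr 4, 2014 (end of the 15-day waiting period, which began when the termination notice is served on Mar 20, 2014) are Apr 25, 2014 and May 27, 2014 respectively; Apr 28, 2014 falls inside that range.
Step 6 — 15 and 35 days from May 10, 2014 (end of the 12-day waiting period, which began when the dispute is referred to mediation on Apr 28, 2014) are May 25, 2014 and Jun 14, 2014 respectively; May 26, 2014 falls inside that range.
Step 7 — counting 14 days from Jun 21, 2014 (end of the 26-day comment period, which began when the mediation statement is delivered on May 26, 2014) gives a deadline of Jul 5, 2014; Jul 1, 2014 is within that limit.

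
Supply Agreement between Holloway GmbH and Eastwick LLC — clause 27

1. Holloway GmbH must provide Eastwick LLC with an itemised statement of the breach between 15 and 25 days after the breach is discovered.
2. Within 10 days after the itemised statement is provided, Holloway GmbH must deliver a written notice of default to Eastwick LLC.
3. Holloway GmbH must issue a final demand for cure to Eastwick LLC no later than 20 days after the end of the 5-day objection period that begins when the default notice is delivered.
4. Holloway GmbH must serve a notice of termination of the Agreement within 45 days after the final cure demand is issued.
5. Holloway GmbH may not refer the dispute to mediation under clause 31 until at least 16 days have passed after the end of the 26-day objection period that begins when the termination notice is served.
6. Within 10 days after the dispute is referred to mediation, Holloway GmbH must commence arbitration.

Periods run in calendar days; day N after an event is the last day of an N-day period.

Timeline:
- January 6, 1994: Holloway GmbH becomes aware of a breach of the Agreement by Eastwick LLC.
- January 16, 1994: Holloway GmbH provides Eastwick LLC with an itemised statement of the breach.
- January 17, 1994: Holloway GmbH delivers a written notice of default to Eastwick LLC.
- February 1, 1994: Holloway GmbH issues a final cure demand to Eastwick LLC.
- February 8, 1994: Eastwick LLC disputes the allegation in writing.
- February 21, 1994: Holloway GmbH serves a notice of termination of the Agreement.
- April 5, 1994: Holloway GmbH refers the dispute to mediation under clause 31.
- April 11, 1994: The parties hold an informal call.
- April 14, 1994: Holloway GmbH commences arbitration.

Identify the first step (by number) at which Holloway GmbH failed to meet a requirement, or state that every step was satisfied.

Step 1: the window is 15–25 days after January 6, 1994 (when the breach is discovered), so January 21, 1994 through January 31, 1994; done January 16, 1994 — 5 days before the window opened.

Step 1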